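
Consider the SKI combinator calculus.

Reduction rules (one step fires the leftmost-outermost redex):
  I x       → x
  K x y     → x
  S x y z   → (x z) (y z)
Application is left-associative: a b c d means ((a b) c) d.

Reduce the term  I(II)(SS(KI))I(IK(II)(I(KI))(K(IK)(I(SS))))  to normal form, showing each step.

  start: I(II)(SS(KI))I(IK(II)(I(KI))(K(IK)(I(SS))))
  →1  II(SS(KI))I(IK(II)(I(KI))(K(IK)(I(SS))))
  →2  I(SS(KI))I(IK(II)(I(KI))(K(IK)(I(SS))))
  →3  SS(KI)I(IK(II)(I(KI))(K(IK)(I(SS))))
  →4  SI(KII)(IK(II)(I(KI))(K(IK)(I(SS))))
  →5  I(IK(II)(I(KI))(K(IK)(I(SS))))(KII(IK(II)(I(KI))(K(IK)(I(SS)))))
  →6  IK(II)(I(KI))(K(IK)(I(SS)))(KII(IK(II)(I(KI))(K(IK)(I(SS)))))
  →7  K(II)(I(KI))(K(IK)(I(SS)))(KII(IK(II)(I(KI))(K(IK)(I(SS)))))
  →8  II(K(IK)(I(SS)))(KII(IK(II)(I(KI))(K(IK)(I(SS)))))
  →9  I(K(IK)(I(SS)))(KII(IK(II)(I(KI))(K(IK)(I(SS)))))
  →10  K(IK)(I(SS))(KII(IK(II)(I(KI))(K(IK)(I(SS)))))
  →11  IK(KII(IK(II)(I(KI))(K(IK)(I(SS)))))
  →12  K(KII(IK(II)(I(KI))(K(IK)(I(SS)))))
  →13  K(I(IK(II)(I(KI))(K(IK)(I(SS)))))
  →14  K(IK(II)(I(KI))(K(IK)(I(SS))))
  →15  K(K(II)(I(KI))(K(IK)(I(SS))))
  →16  K(II(K(IK)(I(SS))))
  →17  K(I(K(IK)(I(SS))))
  →18  K(K(IK)(I(SS)))
  →19  K(IK)
  →20  KK

Answer: normal form = KK  (in 20 steps)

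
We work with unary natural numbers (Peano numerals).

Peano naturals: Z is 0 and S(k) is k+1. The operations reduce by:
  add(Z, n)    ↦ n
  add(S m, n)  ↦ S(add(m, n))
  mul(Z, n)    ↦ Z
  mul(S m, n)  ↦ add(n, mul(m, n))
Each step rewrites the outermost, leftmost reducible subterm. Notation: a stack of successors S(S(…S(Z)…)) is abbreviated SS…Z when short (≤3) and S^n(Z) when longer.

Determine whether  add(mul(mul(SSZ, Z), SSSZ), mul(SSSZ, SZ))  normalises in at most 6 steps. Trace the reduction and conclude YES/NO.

  start: add(mul(mul(SSZ, Z), SSSZ), mul(SSSZ, SZ))
  [1] add(mul(add(Z, mul(SZ, Z)), SSSZ), mul(SSSZ, SZ))
  [2] add(mul(mul(SZ, Z), SSSZ), mul(SSSZ, SZ))
  [3] add(mul(add(Z, mul(Z, Z)), SSSZ), mul(SSSZ, SZ))
  [4] add(mul(mul(Z, Z), SSSZ), mul(SSSZ, SZ))
  [5] add(mul(Z, SSSZ), mul(SSSZ, SZ))
  [6] add(Z, mul(SSSZ, SZ))

Answer: NO — after 6 steps the term is add(Z, mul(SSSZ, SZ)), not yet normal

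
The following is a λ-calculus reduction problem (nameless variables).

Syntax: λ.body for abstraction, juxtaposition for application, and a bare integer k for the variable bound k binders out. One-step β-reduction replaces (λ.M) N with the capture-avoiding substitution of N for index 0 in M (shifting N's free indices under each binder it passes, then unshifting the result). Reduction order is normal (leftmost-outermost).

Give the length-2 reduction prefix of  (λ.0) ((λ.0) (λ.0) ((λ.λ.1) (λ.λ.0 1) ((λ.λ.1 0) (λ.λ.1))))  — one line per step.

  start: (λ.0) ((λ.0) (λ.0) ((λ.λ.1) (λ.λ.0 1) ((λ.λ.1 0) (λ.λ.1))))
  →1  (λ.0) (λ.0) ((λ.λ.1) (λ.λ.0 1) ((λ.λ.1 0) (λ.λ.1)))
  →2  (λ.0) ((λ.λ.1) (λ.λ.0 1) ((λ.λ.1 0) (λ.λ.1)))

Answer: after 2 steps: (λ.0) ((λ.λ.1) (λ.λ.0 1) ((λ.λ.1 0) (λ.λ.1)))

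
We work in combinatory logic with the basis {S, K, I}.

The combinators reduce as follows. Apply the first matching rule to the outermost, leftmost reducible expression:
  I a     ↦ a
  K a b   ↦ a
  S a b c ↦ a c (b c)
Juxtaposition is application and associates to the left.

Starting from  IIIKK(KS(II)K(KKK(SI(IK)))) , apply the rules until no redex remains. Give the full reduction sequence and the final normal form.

Answer: normal form = K  (in 4 steps)

Derivation:
  start: IIIKK(KS(II)K(KKK(SI(IK))))
  step 1: IIKK(KS(II)K(KKK(SI(IK))))
  step 2: IKK(KS(II)K(KKK(SI(IK))))
  step 3: KK(KS(II)K(KKK(SI(IK))))
  step 4: K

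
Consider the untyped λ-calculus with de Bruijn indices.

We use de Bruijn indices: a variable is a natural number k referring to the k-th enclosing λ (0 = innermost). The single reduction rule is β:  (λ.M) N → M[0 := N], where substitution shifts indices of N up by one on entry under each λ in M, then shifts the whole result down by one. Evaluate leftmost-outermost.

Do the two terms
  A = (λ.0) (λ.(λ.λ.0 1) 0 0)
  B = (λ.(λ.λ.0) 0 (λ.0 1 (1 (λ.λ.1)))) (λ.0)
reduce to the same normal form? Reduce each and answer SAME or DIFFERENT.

Answer: DIFFERENT — A ⇓ λ.0 0, B ⇓ λ.0 (λ.0) (λ.λ.1)

Working:
Term A:
  start: (λ.0) (λ.(λ.λ.0 1) 0 0)
  step 1: λ.(λ.λ.0 1) 0 0
  step 2: λ.(λ.0 1) 0
  step 3: λ.0 0

Term B:
  start: (λ.(λ.λ.0) 0 (λ.0 1 (1 (λ.λ.1)))) (λ.0)
  step 1: (λ.λ.0) (λ.0) (λ.0 (λ.0) ((λ.0) (λ.λ.1)))
  step 2: (λ.0) (λ.0 (λ.0) ((λ.0) (λ.λ.1)))
  step 3: λ.0 (λ.0) ((λ.0) (λ.λ.1))
  step 4: λ.0 (λ.0) (λ.λ.1)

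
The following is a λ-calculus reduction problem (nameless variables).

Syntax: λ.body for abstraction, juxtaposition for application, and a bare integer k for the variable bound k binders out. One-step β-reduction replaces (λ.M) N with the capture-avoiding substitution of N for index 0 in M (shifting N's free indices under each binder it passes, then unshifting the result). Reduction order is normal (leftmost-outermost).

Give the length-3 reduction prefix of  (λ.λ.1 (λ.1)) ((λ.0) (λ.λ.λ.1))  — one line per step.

Answer: after 3 steps: λ.λ.λ.1

Working:
  start: (λ.λ.1 (λ.1)) ((λ.0) (λ.λ.λ.1))
  [1] λ.(λ.0) (λ.λ.λ.1) (λ.1)
  [2] λ.(λ.λ.λ.1) (λ.1)
  [3] λ.λ.λ.1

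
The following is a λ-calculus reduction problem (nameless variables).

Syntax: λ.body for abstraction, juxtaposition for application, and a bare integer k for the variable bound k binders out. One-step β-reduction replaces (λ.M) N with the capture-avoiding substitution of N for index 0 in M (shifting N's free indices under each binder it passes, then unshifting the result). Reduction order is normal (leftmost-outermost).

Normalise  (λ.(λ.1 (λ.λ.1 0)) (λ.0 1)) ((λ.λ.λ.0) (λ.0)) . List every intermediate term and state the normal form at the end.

Answer: normal form = λ.0  (in 4 steps)

Working:
  start: (λ.(λ.1 (λ.λ.1 0)) (λ.0 1)) ((λ.λ.λ.0) (λ.0))
  →1  (λ.(λ.λ.λ.0) (λ.0) (λ.λ.1 0)) (λ.0 ((λ.λ.λ.0) (λ.0)))
  →2  (λ.λ.λ.0) (λ.0) (λ.λ.1 0)
  →3  (λ.λ.0) (λ.λ.1 0)
  →4  λ.0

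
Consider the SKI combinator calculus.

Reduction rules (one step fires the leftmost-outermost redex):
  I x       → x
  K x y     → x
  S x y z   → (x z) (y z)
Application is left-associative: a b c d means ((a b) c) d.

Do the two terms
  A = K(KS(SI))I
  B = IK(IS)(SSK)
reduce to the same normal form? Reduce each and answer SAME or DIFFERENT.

Answer: SAME — A ⇓ S, B ⇓ S

Reduction:
Term A:
  start: K(KS(SI))I
  [1] KS(SI)
  [2] S

Term B:
  start: IK(IS)(SSK)
  [1] K(IS)(SSK)
  [2] IS
  [3] S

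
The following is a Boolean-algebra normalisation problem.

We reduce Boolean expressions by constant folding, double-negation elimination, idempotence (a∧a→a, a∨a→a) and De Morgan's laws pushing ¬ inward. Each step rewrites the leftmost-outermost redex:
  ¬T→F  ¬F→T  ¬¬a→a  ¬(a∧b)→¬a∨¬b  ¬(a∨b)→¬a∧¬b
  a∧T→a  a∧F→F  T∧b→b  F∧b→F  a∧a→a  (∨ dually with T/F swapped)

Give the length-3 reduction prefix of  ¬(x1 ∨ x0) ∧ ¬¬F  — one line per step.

  start: ¬(x1 ∨ x0) ∧ ¬¬F
  [1] (¬x1 ∧ ¬x0) ∧ ¬¬F
  [2] (¬x1 ∧ ¬x0) ∧ F
  [3] F

Answer: after 3 steps: F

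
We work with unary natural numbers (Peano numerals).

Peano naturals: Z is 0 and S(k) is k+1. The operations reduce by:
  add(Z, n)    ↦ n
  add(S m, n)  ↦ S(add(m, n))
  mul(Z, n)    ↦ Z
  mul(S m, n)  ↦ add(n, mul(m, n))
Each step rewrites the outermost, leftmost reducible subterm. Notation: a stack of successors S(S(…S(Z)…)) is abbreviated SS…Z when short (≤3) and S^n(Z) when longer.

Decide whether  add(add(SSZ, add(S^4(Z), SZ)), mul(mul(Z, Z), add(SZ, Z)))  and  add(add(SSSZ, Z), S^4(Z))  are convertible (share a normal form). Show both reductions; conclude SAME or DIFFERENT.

Answer: SAME — A ⇓ S^7(Z), B ⇓ S^7(Z)

Reduction:
Term A:
  start: add(add(SSZ, add(S^4(Z), SZ)), mul(mul(Z, Z), add(SZ, Z)))
  step 1: add(S(add(SZ, add(S^4(Z), SZ))), mul(mul(Z, Z), add(SZ, Z)))
  step 2: S(add(add(SZ, add(S^4(Z), SZ)), mul(mul(Z, Z), add(SZ, Z))))
  step 3: S(add(S(add(Z, add(S^4(Z), SZ))), mul(mul(Z, Z), add(SZ, Z))))
  step 4: S(S(add(add(Z, add(S^4(Z), SZ)), mul(mul(Z, Z), add(SZ, Z)))))
  step 5: S(S(add(add(S^4(Z), SZ), mul(mul(Z, Z), add(SZ, Z)))))
  step 6: S(S(add(S(add(SSSZ, SZ)), mul(mul(Z, Z), add(SZ, Z)))))
  step 7: S(S(S(add(add(SSSZ, SZ), mul(mul(Z, Z), add(SZ, Z))))))
  step 8: S(S(S(add(S(add(SSZ, SZ)), mul(mul(Z, Z), add(SZ, Z))))))
  step 9: S(S(S(S(add(add(SSZ, SZ), mul(mul(Z, Z), add(SZ, Z)))))))
  step 10: S(S(S(S(add(S(add(SZ, SZ)), mul(mul(Z, Z), add(SZ, Z)))))))
  step 11: S(S(S(S(S(add(add(SZ, SZ), mul(mul(Z, Z), add(SZ, Z))))))))
  step 12: S(S(S(S(S(add(S(add(Z, SZ)), mul(mul(Z, Z), add(SZ, Z))))))))
  step 13: S(S(S(S(S(S(add(add(Z, SZ), mul(mul(Z, Z), add(SZ, Z)))))))))
  step 14: S(S(S(S(S(S(add(SZ, mul(mul(Z, Z), add(SZ, Z)))))))))
  step 15: S(S(S(S(S(S(S(add(Z, mul(mul(Z, Z), add(SZ, Z))))))))))
  step 16: S(S(S(S(S(S(S(mul(mul(Z, Z), add(SZ, Z)))))))))
  step 17: S(S(S(S(S(S(S(mul(Z, add(SZ, Z)))))))))
  step 18: S^7(Z)

Term B:
  start: add(add(SSSZ, Z), S^4(Z))
  step 1: add(S(add(SSZ, Z)), S^4(Z))
  step 2: S(add(add(SSZ, Z), S^4(Z)))
  step 3: S(add(S(add(SZ, Z)), S^4(Z)))
  step 4: S(S(add(add(SZ, Z), S^4(Z))))
  step 5: S(S(add(S(add(Z, Z)), S^4(Z))))
  step 6: S(S(S(add(add(Z, Z), S^4(Z)))))
  step 7: S(S(S(add(Z, S^4(Z)))))
  step 8: S^7(Z)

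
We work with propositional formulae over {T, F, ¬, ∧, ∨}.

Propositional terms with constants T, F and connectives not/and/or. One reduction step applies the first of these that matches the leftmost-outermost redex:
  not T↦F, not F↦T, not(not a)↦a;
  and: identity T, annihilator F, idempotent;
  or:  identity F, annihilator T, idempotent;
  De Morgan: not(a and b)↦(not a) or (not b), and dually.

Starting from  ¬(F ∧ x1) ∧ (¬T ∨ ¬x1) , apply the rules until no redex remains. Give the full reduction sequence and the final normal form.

  start: ¬(F ∧ x1) ∧ (¬T ∨ ¬x1)
  [1] (¬F ∨ ¬x1) ∧ (¬T ∨ ¬x1)
  [2] (T ∨ ¬x1) ∧ (¬T ∨ ¬x1)
  [3] T ∧ (¬T ∨ ¬x1)
  [4] ¬T ∨ ¬x1
  [5] F ∨ ¬x1
  [6] ¬x1

Answer: normal form = ¬x1  (in 6 steps)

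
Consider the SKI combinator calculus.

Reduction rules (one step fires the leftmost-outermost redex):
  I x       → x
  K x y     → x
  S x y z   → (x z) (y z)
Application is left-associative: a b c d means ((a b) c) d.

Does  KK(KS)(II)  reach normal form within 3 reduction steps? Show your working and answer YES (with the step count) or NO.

Answer: YES — reaches normal form KI in 2 ≤ 3 steps

Derivation:
  start: KK(KS)(II)
  →1  K(II)
  →2  KI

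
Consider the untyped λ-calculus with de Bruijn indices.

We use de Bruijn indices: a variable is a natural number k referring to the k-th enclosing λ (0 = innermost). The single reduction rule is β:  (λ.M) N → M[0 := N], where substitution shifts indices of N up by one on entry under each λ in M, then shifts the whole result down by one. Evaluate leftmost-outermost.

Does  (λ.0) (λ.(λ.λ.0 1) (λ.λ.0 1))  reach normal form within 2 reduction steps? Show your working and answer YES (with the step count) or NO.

  start: (λ.0) (λ.(λ.λ.0 1) (λ.λ.0 1))
  step 1: λ.(λ.λ.0 1) (λ.λ.0 1)
  step 2: λ.λ.0 (λ.λ.0 1)

Answer: YES — reaches normal form λ.λ.0 (λ.λ.0 1) in 2 ≤ 2 steps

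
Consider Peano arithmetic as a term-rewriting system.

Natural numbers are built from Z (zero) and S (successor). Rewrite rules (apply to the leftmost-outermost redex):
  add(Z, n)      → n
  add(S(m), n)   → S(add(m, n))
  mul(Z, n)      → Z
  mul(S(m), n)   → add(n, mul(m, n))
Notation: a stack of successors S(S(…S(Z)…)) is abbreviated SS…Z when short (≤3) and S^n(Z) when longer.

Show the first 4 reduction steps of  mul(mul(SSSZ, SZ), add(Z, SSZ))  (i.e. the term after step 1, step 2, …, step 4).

Answer: after 4 steps: add(SSZ, mul(add(Z, mul(SSZ, SZ)), add(Z, SSZ)))

Reduction:
  start: mul(mul(SSSZ, SZ), add(Z, SSZ))
  →1  mul(add(SZ, mul(SSZ, SZ)), add(Z, SSZ))
  →2  mul(S(add(Z, mul(SSZ, SZ))), add(Z, SSZ))
  →3  add(add(Z, SSZ), mul(add(Z, mul(SSZ, SZ)), add(Z, SSZ)))
  →4  add(SSZ, mul(add(Z, mul(SSZ, SZ)), add(Z, SSZ)))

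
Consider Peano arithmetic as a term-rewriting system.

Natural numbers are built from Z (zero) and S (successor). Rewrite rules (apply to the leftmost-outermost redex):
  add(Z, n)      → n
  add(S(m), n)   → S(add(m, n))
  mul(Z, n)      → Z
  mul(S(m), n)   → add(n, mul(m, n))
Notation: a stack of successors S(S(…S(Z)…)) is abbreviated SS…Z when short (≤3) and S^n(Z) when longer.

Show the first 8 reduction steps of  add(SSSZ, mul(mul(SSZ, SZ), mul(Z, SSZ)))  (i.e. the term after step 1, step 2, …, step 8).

  start: add(SSSZ, mul(mul(SSZ, SZ), mul(Z, SSZ)))
  [1] S(add(SSZ, mul(mul(SSZ, SZ), mul(Z, SSZ))))
  [2] S(S(add(SZ, mul(mul(SSZ, SZ), mul(Z, SSZ)))))
  [3] S(S(S(add(Z, mul(mul(SSZ, SZ), mul(Z, SSZ))))))
  [4] S(S(S(mul(mul(SSZ, SZ), mul(Z, SSZ)))))
  [5] S(S(S(mul(add(SZ, mul(SZ, SZ)), mul(Z, SSZ)))))
  [6] S(S(S(mul(S(add(Z, mul(SZ, SZ))), mul(Z, SSZ)))))
  [7] S(S(S(add(mul(Z, SSZ), mul(add(Z, mul(SZ, SZ)), mul(Z, SSZ))))))
  [8] S(S(S(add(Z, mul(add(Z, mul(SZ, SZ)), mul(Z, SSZ))))))

Answer: after 8 steps: S(S(S(add(Z, mul(add(Z, mul(SZ, SZ)), mul(Z, SSZ))))))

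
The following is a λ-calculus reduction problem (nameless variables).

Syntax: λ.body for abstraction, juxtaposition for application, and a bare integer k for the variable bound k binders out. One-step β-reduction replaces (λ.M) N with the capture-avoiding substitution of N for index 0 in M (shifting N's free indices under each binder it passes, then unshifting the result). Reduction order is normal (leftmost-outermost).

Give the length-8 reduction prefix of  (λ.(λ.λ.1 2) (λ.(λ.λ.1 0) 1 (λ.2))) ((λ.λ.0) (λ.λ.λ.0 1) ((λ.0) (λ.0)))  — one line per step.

  start: (λ.(λ.λ.1 2) (λ.(λ.λ.1 0) 1 (λ.2))) ((λ.λ.0) (λ.λ.λ.0 1) ((λ.0) (λ.0)))
  step 1: (λ.λ.1 ((λ.λ.0) (λ.λ.λ.0 1) ((λ.0) (λ.0)))) (λ.(λ.λ.1 0) ((λ.λ.0) (λ.λ.λ.0 1) ((λ.0) (λ.0))) (λ.(λ.λ.0) (λ.λ.λ.0 1) ((λ.0) (λ.0))))
  step 2: λ.(λ.(λ.λ.1 0) ((λ.λ.0) (λ.λ.λ.0 1) ((λ.0) (λ.0))) (λ.(λ.λ.0) (λ.λ.λ.0 1) ((λ.0) (λ.0)))) ((λ.λ.0) (λ.λ.λ.0 1) ((λ.0) (λ.0)))
  step 3: λ.(λ.λ.1 0) ((λ.λ.0) (λ.λ.λ.0 1) ((λ.0) (λ.0))) (λ.(λ.λ.0) (λ.λ.λ.0 1) ((λ.0) (λ.0)))
  step 4: λ.(λ.(λ.λ.0) (λ.λ.λ.0 1) ((λ.0) (λ.0)) 0) (λ.(λ.λ.0) (λ.λ.λ.0 1) ((λ.0) (λ.0)))
  step 5: λ.(λ.λ.0) (λ.λ.λ.0 1) ((λ.0) (λ.0)) (λ.(λ.λ.0) (λ.λ.λ.0 1) ((λ.0) (λ.0)))
  step 6: λ.(λ.0) ((λ.0) (λ.0)) (λ.(λ.λ.0) (λ.λ.λ.0 1) ((λ.0) (λ.0)))
  step 7: λ.(λ.0) (λ.0) (λ.(λ.λ.0) (λ.λ.λ.0 1) ((λ.0) (λ.0)))
  step 8: λ.(λ.0) (λ.(λ.λ.0) (λ.λ.λ.0 1) ((λ.0) (λ.0)))

Answer: after 8 steps: λ.(λ.0) (λ.(λ.λ.0) (λ.λ.λ.0 1) ((λ.0) (λ.0)))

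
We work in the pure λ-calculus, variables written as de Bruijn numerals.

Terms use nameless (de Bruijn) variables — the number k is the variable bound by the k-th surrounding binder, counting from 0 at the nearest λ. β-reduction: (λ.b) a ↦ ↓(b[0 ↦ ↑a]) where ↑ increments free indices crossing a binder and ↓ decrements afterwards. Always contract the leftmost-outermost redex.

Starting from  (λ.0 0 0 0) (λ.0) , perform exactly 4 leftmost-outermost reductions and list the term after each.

Answer: after 4 steps: λ.0

Reduction:
  start: (λ.0 0 0 0) (λ.0)
  [1] (λ.0) (λ.0) (λ.0) (λ.0)
  [2] (λ.0) (λ.0) (λ.0)
  [3] (λ.0) (λ.0)
  [4] λ.0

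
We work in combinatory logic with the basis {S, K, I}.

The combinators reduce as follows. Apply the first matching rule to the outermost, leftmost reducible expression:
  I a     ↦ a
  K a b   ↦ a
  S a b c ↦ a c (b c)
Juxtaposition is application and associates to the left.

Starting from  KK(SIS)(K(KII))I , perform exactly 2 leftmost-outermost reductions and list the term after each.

  start: KK(SIS)(K(KII))I
  →1  K(K(KII))I
  →2  K(KII)

Answer: after 2 steps: K(KII)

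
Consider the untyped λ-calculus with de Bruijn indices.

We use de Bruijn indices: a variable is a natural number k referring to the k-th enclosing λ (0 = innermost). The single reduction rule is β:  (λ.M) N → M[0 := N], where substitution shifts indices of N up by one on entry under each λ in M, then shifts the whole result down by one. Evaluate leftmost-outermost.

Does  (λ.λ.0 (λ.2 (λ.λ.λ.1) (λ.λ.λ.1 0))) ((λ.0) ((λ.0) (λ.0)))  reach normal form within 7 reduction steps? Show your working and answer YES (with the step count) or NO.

Answer: YES — reaches normal form λ.0 (λ.λ.λ.1) in 5 ≤ 7 steps

Working:
  start: (λ.λ.0 (λ.2 (λ.λ.λ.1) (λ.λ.λ.1 0))) ((λ.0) ((λ.0) (λ.0)))
  [1] λ.0 (λ.(λ.0) ((λ.0) (λ.0)) (λ.λ.λ.1) (λ.λ.λ.1 0))
  [2] λ.0 (λ.(λ.0) (λ.0) (λ.λ.λ.1) (λ.λ.λ.1 0))
  [3] λ.0 (λ.(λ.0) (λ.λ.λ.1) (λ.λ.λ.1 0))
  [4] λ.0 (λ.(λ.λ.λ.1) (λ.λ.λ.1 0))
  [5] λ.0 (λ.λ.λ.1)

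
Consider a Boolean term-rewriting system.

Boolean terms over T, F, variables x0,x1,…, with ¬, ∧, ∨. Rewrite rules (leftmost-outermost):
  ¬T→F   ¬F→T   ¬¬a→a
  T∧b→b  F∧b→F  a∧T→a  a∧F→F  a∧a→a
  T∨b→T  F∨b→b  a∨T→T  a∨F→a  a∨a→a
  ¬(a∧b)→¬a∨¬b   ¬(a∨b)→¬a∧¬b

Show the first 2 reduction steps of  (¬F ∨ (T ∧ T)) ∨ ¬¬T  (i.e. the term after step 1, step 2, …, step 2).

  start: (¬F ∨ (T ∧ T)) ∨ ¬¬T
  [1] (T ∨ (T ∧ T)) ∨ ¬¬T
  [2] T ∨ ¬¬T

Answer: after 2 steps: T ∨ ¬¬T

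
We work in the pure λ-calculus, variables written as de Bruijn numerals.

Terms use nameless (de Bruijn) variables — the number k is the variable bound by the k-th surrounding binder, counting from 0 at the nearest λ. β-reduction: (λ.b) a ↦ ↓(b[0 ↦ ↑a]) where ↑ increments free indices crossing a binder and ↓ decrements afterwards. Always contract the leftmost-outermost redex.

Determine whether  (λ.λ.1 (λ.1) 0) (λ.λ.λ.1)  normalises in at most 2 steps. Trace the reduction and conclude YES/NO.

  start: (λ.λ.1 (λ.1) 0) (λ.λ.λ.1)
  →1  λ.(λ.λ.λ.1) (λ.1) 0
  →2  λ.(λ.λ.1) 0

Answer: NO — after 2 steps the term is λ.(λ.λ.1) 0, not yet normal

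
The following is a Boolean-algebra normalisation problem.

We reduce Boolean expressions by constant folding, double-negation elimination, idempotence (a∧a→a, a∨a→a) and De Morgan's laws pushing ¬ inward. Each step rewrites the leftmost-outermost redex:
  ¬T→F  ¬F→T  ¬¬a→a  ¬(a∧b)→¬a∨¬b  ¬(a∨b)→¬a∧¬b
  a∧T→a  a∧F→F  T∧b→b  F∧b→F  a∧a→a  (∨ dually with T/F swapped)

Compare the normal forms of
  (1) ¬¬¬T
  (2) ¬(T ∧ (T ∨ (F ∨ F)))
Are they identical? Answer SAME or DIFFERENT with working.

Answer: SAME — A ⇓ F, B ⇓ F

Derivation:
Term A:
  start: ¬¬¬T
  →1  ¬T
  →2  F

Term B:
  start: ¬(T ∧ (T ∨ (F ∨ F)))
  →1  ¬T ∨ ¬(T ∨ (F ∨ F))
  →2  F ∨ ¬(T ∨ (F ∨ F))
  →3  ¬(T ∨ (F ∨ F))
  →4  ¬T ∧ ¬(F ∨ F)
  →5  F ∧ ¬(F ∨ F)
  →6  F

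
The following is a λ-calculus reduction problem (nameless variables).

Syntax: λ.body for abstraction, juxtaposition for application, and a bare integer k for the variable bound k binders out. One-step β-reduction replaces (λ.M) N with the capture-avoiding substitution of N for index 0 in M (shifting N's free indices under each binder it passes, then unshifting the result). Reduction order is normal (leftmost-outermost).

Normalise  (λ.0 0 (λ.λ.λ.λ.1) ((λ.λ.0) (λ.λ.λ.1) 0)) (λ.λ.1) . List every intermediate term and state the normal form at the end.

Answer: normal form = λ.λ.λ.1  (in 6 steps)

Derivation:
  start: (λ.0 0 (λ.λ.λ.λ.1) ((λ.λ.0) (λ.λ.λ.1) 0)) (λ.λ.1)
  step 1: (λ.λ.1) (λ.λ.1) (λ.λ.λ.λ.1) ((λ.λ.0) (λ.λ.λ.1) (λ.λ.1))
  step 2: (λ.λ.λ.1) (λ.λ.λ.λ.1) ((λ.λ.0) (λ.λ.λ.1) (λ.λ.1))
  step 3: (λ.λ.1) ((λ.λ.0) (λ.λ.λ.1) (λ.λ.1))
  step 4: λ.(λ.λ.0) (λ.λ.λ.1) (λ.λ.1)
  step 5: λ.(λ.0) (λ.λ.1)
  step 6: λ.λ.λ.1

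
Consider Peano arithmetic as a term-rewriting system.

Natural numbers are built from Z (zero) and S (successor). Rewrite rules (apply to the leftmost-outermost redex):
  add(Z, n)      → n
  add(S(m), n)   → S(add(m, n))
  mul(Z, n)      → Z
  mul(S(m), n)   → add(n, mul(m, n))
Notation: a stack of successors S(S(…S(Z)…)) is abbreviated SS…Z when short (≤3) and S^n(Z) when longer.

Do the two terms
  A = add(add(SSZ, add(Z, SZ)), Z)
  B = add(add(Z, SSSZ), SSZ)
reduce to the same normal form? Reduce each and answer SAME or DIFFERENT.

Term A:
  start: add(add(SSZ, add(Z, SZ)), Z)
  →1  add(S(add(SZ, add(Z, SZ))), Z)
  →2  S(add(add(SZ, add(Z, SZ)), Z))
  →3  S(add(S(add(Z, add(Z, SZ))), Z))
  →4  S(S(add(add(Z, add(Z, SZ)), Z)))
  →5  S(S(add(add(Z, SZ), Z)))
  →6  S(S(add(SZ, Z)))
  →7  S(S(S(add(Z, Z))))
  →8  SSSZ

Term B:
  start: add(add(Z, SSSZ), SSZ)
  →1  add(SSSZ, SSZ)
  →2  S(add(SSZ, SSZ))
  →3  S(S(add(SZ, SSZ)))
  →4  S(S(S(add(Z, SSZ))))
  →5  S^5(Z)

Answer: DIFFERENT — A ⇓ SSSZ, B ⇓ S^5(Z)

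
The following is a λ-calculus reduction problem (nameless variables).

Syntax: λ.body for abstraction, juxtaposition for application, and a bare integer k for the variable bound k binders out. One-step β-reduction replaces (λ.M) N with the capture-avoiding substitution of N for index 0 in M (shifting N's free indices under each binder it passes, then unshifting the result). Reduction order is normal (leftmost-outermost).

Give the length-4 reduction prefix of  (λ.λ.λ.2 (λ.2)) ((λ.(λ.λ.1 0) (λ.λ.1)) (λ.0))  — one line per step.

  start: (λ.λ.λ.2 (λ.2)) ((λ.(λ.λ.1 0) (λ.λ.1)) (λ.0))
  →1  λ.λ.(λ.(λ.λ.1 0) (λ.λ.1)) (λ.0) (λ.2)
  →2  λ.λ.(λ.λ.1 0) (λ.λ.1) (λ.2)
  →3  λ.λ.(λ.(λ.λ.1) 0) (λ.2)
  →4  λ.λ.(λ.λ.1) (λ.2)

Answer: after 4 steps: λ.λ.(λ.λ.1) (λ.2)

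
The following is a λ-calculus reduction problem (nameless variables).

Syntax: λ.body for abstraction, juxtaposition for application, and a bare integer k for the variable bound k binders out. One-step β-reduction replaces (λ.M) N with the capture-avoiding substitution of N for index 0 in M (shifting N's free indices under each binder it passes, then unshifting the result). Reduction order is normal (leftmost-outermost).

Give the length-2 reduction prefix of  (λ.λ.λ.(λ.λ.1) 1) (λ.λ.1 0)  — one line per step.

Answer: after 2 steps: λ.λ.λ.2

Reduction:
  start: (λ.λ.λ.(λ.λ.1) 1) (λ.λ.1 0)
  [1] λ.λ.(λ.λ.1) 1
  [2] λ.λ.λ.2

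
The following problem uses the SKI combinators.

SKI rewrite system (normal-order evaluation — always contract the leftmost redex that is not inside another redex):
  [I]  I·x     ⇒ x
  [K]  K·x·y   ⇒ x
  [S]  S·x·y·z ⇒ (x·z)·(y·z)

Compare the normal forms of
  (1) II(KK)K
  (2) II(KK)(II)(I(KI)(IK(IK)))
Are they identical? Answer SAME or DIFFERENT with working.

Term A:
  start: II(KK)K
  →1  I(KK)K
  →2  KKK
  →3  K

Term B:
  start: II(KK)(II)(I(KI)(IK(IK)))
  →1  I(KK)(II)(I(KI)(IK(IK)))
  →2  KK(II)(I(KI)(IK(IK)))
  →3  K(I(KI)(IK(IK)))
  →4  K(KI(IK(IK)))
  →5  KI

Answer: DIFFERENT — A ⇓ K, B ⇓ KI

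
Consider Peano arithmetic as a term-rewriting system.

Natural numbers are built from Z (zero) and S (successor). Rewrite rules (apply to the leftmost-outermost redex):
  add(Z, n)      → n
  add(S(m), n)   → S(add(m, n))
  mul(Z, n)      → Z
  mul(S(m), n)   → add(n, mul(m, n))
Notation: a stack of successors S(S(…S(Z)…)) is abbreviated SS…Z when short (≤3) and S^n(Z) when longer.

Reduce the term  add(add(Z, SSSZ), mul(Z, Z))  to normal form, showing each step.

Answer: normal form = SSSZ  (in 6 steps)

Reduction:
  start: add(add(Z, SSSZ), mul(Z, Z))
  step 1: add(SSSZ, mul(Z, Z))
  step 2: S(add(SSZ, mul(Z, Z)))
  step 3: S(S(add(SZ, mul(Z, Z))))
  step 4: S(S(S(add(Z, mul(Z, Z)))))
  step 5: S(S(S(mul(Z, Z))))
  step 6: SSSZ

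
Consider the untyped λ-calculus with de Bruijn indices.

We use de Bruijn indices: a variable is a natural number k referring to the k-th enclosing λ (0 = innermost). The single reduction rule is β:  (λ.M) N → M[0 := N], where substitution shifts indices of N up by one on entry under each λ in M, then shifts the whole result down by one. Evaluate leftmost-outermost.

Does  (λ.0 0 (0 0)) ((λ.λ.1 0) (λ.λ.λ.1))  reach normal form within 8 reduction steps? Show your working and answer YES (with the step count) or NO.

  start: (λ.0 0 (0 0)) ((λ.λ.1 0) (λ.λ.λ.1))
  →1  (λ.λ.1 0) (λ.λ.λ.1) ((λ.λ.1 0) (λ.λ.λ.1)) ((λ.λ.1 0) (λ.λ.λ.1) ((λ.λ.1 0) (λ.λ.λ.1)))
  →2  (λ.(λ.λ.λ.1) 0) ((λ.λ.1 0) (λ.λ.λ.1)) ((λ.λ.1 0) (λ.λ.λ.1) ((λ.λ.1 0) (λ.λ.λ.1)))
  →3  (λ.λ.λ.1) ((λ.λ.1 0) (λ.λ.λ.1)) ((λ.λ.1 0) (λ.λ.λ.1) ((λ.λ.1 0) (λ.λ.λ.1)))
  →4  (λ.λ.1) ((λ.λ.1 0) (λ.λ.λ.1) ((λ.λ.1 0) (λ.λ.λ.1)))
  →5  λ.(λ.λ.1 0) (λ.λ.λ.1) ((λ.λ.1 0) (λ.λ.λ.1))
  →6  λ.(λ.(λ.λ.λ.1) 0) ((λ.λ.1 0) (λ.λ.λ.1))
  →7  λ.(λ.λ.λ.1) ((λ.λ.1 0) (λ.λ.λ.1))
  →8  λ.λ.λ.1

Answer: YES — reaches normal form λ.λ.λ.1 in 8 ≤ 8 steps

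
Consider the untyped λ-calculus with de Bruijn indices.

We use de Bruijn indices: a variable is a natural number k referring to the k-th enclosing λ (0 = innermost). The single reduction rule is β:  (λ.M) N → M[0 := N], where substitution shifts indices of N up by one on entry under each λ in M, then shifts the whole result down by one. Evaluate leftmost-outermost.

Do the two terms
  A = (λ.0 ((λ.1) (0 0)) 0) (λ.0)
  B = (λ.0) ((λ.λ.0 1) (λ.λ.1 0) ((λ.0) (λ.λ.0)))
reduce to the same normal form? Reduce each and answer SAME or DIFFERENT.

Term A:
  start: (λ.0 ((λ.1) (0 0)) 0) (λ.0)
  [1] (λ.0) ((λ.λ.0) ((λ.0) (λ.0))) (λ.0)
  [2] (λ.λ.0) ((λ.0) (λ.0)) (λ.0)
  [3] (λ.0) (λ.0)
  [4] λ.0

Term B:
  start: (λ.0) ((λ.λ.0 1) (λ.λ.1 0) ((λ.0) (λ.λ.0)))
  [1] (λ.λ.0 1) (λ.λ.1 0) ((λ.0) (λ.λ.0))
  [2] (λ.0 (λ.λ.1 0)) ((λ.0) (λ.λ.0))
  [3] (λ.0) (λ.λ.0) (λ.λ.1 0)
  [4] (λ.λ.0) (λ.λ.1 0)
  [5] λ.0

Answer: SAME — A ⇓ λ.0, B ⇓ λ.0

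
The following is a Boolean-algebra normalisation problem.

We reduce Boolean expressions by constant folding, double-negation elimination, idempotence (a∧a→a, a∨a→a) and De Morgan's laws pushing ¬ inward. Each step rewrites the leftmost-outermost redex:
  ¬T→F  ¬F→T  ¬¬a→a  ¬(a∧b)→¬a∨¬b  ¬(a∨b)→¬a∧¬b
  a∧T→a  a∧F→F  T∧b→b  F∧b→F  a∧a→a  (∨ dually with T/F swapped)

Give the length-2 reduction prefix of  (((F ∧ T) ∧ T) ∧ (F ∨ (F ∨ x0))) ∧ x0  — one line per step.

  start: (((F ∧ T) ∧ T) ∧ (F ∨ (F ∨ x0))) ∧ x0
  step 1: ((F ∧ T) ∧ (F ∨ (F ∨ x0))) ∧ x0
  step 2: (F ∧ (F ∨ (F ∨ x0))) ∧ x0

Answer: after 2 steps: (F ∧ (F ∨ (F ∨ x0))) ∧ x0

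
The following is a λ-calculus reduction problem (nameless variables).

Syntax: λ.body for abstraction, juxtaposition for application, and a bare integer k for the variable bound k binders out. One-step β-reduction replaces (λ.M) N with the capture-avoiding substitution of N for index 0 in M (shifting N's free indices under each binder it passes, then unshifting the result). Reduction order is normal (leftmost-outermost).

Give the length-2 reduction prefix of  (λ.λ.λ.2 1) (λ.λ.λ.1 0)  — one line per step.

Answer: after 2 steps: λ.λ.λ.λ.1 0

Working:
  start: (λ.λ.λ.2 1) (λ.λ.λ.1 0)
  step 1: λ.λ.(λ.λ.λ.1 0) 1
  step 2: λ.λ.λ.λ.1 0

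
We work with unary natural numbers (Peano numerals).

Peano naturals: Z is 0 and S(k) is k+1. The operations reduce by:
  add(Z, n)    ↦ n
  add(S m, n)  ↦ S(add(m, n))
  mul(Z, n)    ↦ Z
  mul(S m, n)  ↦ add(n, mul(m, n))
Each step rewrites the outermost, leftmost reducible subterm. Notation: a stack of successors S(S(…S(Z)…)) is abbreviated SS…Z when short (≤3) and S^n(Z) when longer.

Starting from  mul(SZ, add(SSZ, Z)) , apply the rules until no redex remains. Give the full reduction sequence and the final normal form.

  start: mul(SZ, add(SSZ, Z))
  →1  add(add(SSZ, Z), mul(Z, add(SSZ, Z)))
  →2  add(S(add(SZ, Z)), mul(Z, add(SSZ, Z)))
  →3  S(add(add(SZ, Z), mul(Z, add(SSZ, Z))))
  →4  S(add(S(add(Z, Z)), mul(Z, add(SSZ, Z))))
  →5  S(S(add(add(Z, Z), mul(Z, add(SSZ, Z)))))
  →6  S(S(add(Z, mul(Z, add(SSZ, Z)))))
  →7  S(S(mul(Z, add(SSZ, Z))))
  →8  SSZ

Answer: normal form = SSZ  (in 8 steps)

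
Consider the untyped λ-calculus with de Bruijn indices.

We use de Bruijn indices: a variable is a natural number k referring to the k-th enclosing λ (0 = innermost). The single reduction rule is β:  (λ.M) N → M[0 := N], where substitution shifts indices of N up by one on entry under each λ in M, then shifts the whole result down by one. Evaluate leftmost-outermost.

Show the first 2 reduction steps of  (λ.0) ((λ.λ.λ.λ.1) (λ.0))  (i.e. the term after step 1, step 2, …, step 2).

Answer: after 2 steps: λ.λ.λ.1

Derivation:
  start: (λ.0) ((λ.λ.λ.λ.1) (λ.0))
  [1] (λ.λ.λ.λ.1) (λ.0)
  [2] λ.λ.λ.1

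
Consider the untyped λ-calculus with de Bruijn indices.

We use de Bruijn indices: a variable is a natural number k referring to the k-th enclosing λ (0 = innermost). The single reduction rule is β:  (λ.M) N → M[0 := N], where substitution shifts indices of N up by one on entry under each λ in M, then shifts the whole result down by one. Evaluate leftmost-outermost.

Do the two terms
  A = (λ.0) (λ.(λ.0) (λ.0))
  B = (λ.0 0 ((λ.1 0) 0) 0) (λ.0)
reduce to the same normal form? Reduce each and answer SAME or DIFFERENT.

Term A:
  start: (λ.0) (λ.(λ.0) (λ.0))
  →1  λ.(λ.0) (λ.0)
  →2  λ.λ.0

Term B:
  start: (λ.0 0 ((λ.1 0) 0) 0) (λ.0)
  →1  (λ.0) (λ.0) ((λ.(λ.0) 0) (λ.0)) (λ.0)
  →2  (λ.0) ((λ.(λ.0) 0) (λ.0)) (λ.0)
  →3  (λ.(λ.0) 0) (λ.0) (λ.0)
  →4  (λ.0) (λ.0) (λ.0)
  →5  (λ.0) (λ.0)
  →6  λ.0

Answer: DIFFERENT — A ⇓ λ.λ.0, B ⇓ λ.0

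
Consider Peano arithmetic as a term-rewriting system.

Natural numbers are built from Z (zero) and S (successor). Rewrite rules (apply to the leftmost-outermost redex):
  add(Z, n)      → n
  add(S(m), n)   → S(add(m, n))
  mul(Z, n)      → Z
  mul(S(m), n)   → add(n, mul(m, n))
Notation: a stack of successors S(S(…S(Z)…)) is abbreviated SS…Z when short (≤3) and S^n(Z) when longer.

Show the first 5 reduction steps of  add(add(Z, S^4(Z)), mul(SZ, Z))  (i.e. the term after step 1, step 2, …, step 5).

Answer: after 5 steps: S(S(S(S(add(Z, mul(SZ, Z))))))

Reduction:
  start: add(add(Z, S^4(Z)), mul(SZ, Z))
  step 1: add(S^4(Z), mul(SZ, Z))
  step 2: S(add(SSSZ, mul(SZ, Z)))
  step 3: S(S(add(SSZ, mul(SZ, Z))))
  step 4: S(S(S(add(SZ, mul(SZ, Z)))))
  step 5: S(S(S(S(add(Z, mul(SZ, Z))))))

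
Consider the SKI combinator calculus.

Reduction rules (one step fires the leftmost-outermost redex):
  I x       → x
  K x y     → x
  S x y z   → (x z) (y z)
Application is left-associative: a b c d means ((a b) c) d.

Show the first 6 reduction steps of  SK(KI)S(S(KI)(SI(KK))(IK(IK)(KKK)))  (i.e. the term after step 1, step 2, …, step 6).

  start: SK(KI)S(S(KI)(SI(KK))(IK(IK)(KKK)))
  step 1: KS(KIS)(S(KI)(SI(KK))(IK(IK)(KKK)))
  step 2: S(S(KI)(SI(KK))(IK(IK)(KKK)))
  step 3: S(KI(IK(IK)(KKK))(SI(KK)(IK(IK)(KKK))))
  step 4: S(I(SI(KK)(IK(IK)(KKK))))
  step 5: S(SI(KK)(IK(IK)(KKK)))
  step 6: S(I(IK(IK)(KKK))(KK(IK(IK)(KKK))))

Answer: after 6 steps: S(I(IK(IK)(KKK))(KK(IK(IK)(KKK))))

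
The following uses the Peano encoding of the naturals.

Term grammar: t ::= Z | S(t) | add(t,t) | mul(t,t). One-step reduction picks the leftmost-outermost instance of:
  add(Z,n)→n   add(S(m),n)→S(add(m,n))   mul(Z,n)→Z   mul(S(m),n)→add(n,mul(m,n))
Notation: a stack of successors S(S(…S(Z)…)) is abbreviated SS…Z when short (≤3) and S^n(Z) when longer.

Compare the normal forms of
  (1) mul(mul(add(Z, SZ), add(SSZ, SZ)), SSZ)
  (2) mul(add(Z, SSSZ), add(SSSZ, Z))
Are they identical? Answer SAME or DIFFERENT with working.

Answer: DIFFERENT — A ⇓ S^6(Z), B ⇓ S^9(Z)

Reduction:
Term A:
  start: mul(mul(add(Z, SZ), add(SSZ, SZ)), SSZ)
  step 1: mul(mul(SZ, add(SSZ, SZ)), SSZ)
  step 2: mul(add(add(SSZ, SZ), mul(Z, add(SSZ, SZ))), SSZ)
  step 3: mul(add(S(add(SZ, SZ)), mul(Z, add(SSZ, SZ))), SSZ)
  step 4: mul(S(add(add(SZ, SZ), mul(Z, add(SSZ, SZ)))), SSZ)
  step 5: add(SSZ, mul(add(add(SZ, SZ), mul(Z, add(SSZ, SZ))), SSZ))
  step 6: S(add(SZ, mul(add(add(SZ, SZ), mul(Z, add(SSZ, SZ))), SSZ)))
  step 7: S(S(add(Z, mul(add(add(SZ, SZ), mul(Z, add(SSZ, SZ))), SSZ))))
  step 8: S(S(mul(add(add(SZ, SZ), mul(Z, add(SSZ, SZ))), SSZ)))
  step 9: S(S(mul(add(S(add(Z, SZ)), mul(Z, add(SSZ, SZ))), SSZ)))
  step 10: S(S(mul(S(add(add(Z, SZ), mul(Z, add(SSZ, SZ)))), SSZ)))
  step 11: S(S(add(SSZ, mul(add(add(Z, SZ), mul(Z, add(SSZ, SZ))), SSZ))))
  step 12: S(S(S(add(SZ, mul(add(add(Z, SZ), mul(Z, add(SSZ, SZ))), SSZ)))))
  step 13: S(S(S(S(add(Z, mul(add(add(Z, SZ), mul(Z, add(SSZ, SZ))), SSZ))))))
  step 14: S(S(S(S(mul(add(add(Z, SZ), mul(Z, add(SSZ, SZ))), SSZ)))))
  step 15: S(S(S(S(mul(add(SZ, mul(Z, add(SSZ, SZ))), SSZ)))))
  step 16: S(S(S(S(mul(S(add(Z, mul(Z, add(SSZ, SZ)))), SSZ)))))
  step 17: S(S(S(S(add(SSZ, mul(add(Z, mul(Z, add(SSZ, SZ))), SSZ))))))
  step 18: S(S(S(S(S(add(SZ, mul(add(Z, mul(Z, add(SSZ, SZ))), SSZ)))))))
  step 19: S(S(S(S(S(S(add(Z, mul(add(Z, mul(Z, add(SSZ, SZ))), SSZ))))))))
  step 20: S(S(S(S(S(S(mul(add(Z, mul(Z, add(SSZ, SZ))), SSZ)))))))
  step 21: S(S(S(S(S(S(mul(mul(Z, add(SSZ, SZ)), SSZ)))))))
  step 22: S(S(S(S(S(S(mul(Z, SSZ)))))))
  step 23: S^6(Z)

Term B:
  start: mul(add(Z, SSSZ), add(SSSZ, Z))
  step 1: mul(SSSZ, add(SSSZ, Z))
  step 2: add(add(SSSZ, Z), mul(SSZ, add(SSSZ, Z)))
  step 3: add(S(add(SSZ, Z)), mul(SSZ, add(SSSZ, Z)))
  step 4: S(add(add(SSZ, Z), mul(SSZ, add(SSSZ, Z))))
  step 5: S(add(S(add(SZ, Z)), mul(SSZ, add(SSSZ, Z))))
  step 6: S(S(add(add(SZ, Z), mul(SSZ, add(SSSZ, Z)))))
  step 7: S(S(add(S(add(Z, Z)), mul(SSZ, add(SSSZ, Z)))))
  step 8: S(S(S(add(add(Z, Z), mul(SSZ, add(SSSZ, Z))))))
  step 9: S(S(S(add(Z, mul(SSZ, add(SSSZ, Z))))))
  step 10: S(S(S(mul(SSZ, add(SSSZ, Z)))))
  step 11: S(S(S(add(add(SSSZ, Z), mul(SZ, add(SSSZ, Z))))))
  step 12: S(S(S(add(S(add(SSZ, Z)), mul(SZ, add(SSSZ, Z))))))
  step 13: S(S(S(S(add(add(SSZ, Z), mul(SZ, add(SSSZ, Z)))))))
  step 14: S(S(S(S(add(S(add(SZ, Z)), mul(SZ, add(SSSZ, Z)))))))
  step 15: S(S(S(S(S(add(add(SZ, Z), mul(SZ, add(SSSZ, Z))))))))
  step 16: S(S(S(S(S(add(S(add(Z, Z)), mul(SZ, add(SSSZ, Z))))))))
  step 17: S(S(S(S(S(S(add(add(Z, Z), mul(SZ, add(SSSZ, Z)))))))))
  step 18: S(S(S(S(S(S(add(Z, mul(SZ, add(SSSZ, Z)))))))))
  step 19: S(S(S(S(S(S(mul(SZ, add(SSSZ, Z))))))))
  step 20: S(S(S(S(S(S(add(add(SSSZ, Z), mul(Z, add(SSSZ, Z)))))))))
  step 21: S(S(S(S(S(S(add(S(add(SSZ, Z)), mul(Z, add(SSSZ, Z)))))))))
  step 22: S(S(S(S(S(S(S(add(add(SSZ, Z), mul(Z, add(SSSZ, Z))))))))))
  step 23: S(S(S(S(S(S(S(add(S(add(SZ, Z)), mul(Z, add(SSSZ, Z))))))))))
  step 24: S(S(S(S(S(S(S(S(add(add(SZ, Z), mul(Z, add(SSSZ, Z)))))))))))
  step 25: S(S(S(S(S(S(S(S(add(S(add(Z, Z)), mul(Z, add(SSSZ, Z)))))))))))
  step 26: S(S(S(S(S(S(S(S(S(add(add(Z, Z), mul(Z, add(SSSZ, Z))))))))))))
  step 27: S(S(S(S(S(S(S(S(S(add(Z, mul(Z, add(SSSZ, Z))))))))))))
  step 28: S(S(S(S(S(S(S(S(S(mul(Z, add(SSSZ, Z)))))))))))
  step 29: S^9(Z)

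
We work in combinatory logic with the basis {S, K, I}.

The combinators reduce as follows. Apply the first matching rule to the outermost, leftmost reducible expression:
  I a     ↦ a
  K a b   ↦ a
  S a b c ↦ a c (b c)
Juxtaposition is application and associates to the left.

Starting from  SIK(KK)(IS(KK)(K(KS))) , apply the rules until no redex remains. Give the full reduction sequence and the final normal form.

  start: SIK(KK)(IS(KK)(K(KS)))
  [1] I(KK)(K(KK))(IS(KK)(K(KS)))
  [2] KK(K(KK))(IS(KK)(K(KS)))
  [3] K(IS(KK)(K(KS)))
  [4] K(S(KK)(K(KS)))

Answer: normal form = K(S(KK)(K(KS)))  (in 4 steps)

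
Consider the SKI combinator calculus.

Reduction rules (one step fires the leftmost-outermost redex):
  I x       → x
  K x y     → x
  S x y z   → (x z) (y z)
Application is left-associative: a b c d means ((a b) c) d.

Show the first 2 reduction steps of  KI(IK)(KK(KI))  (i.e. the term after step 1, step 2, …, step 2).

Answer: after 2 steps: KK(KI)

Derivation:
  start: KI(IK)(KK(KI))
  [1] I(KK(KI))
  [2] KK(KI)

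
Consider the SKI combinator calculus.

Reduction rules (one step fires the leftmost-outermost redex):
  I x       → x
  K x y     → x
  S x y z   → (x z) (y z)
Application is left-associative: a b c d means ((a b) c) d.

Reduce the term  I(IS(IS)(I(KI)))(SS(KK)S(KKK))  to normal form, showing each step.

  start: I(IS(IS)(I(KI)))(SS(KK)S(KKK))
  step 1: IS(IS)(I(KI))(SS(KK)S(KKK))
  step 2: S(IS)(I(KI))(SS(KK)S(KKK))
  step 3: IS(SS(KK)S(KKK))(I(KI)(SS(KK)S(KKK)))
  step 4: S(SS(KK)S(KKK))(I(KI)(SS(KK)S(KKK)))
  step 5: S(SS(KKS)(KKK))(I(KI)(SS(KK)S(KKK)))
  step 6: S(S(KKK)(KKS(KKK)))(I(KI)(SS(KK)S(KKK)))
  step 7: S(SK(KKS(KKK)))(I(KI)(SS(KK)S(KKK)))
  step 8: S(SK(K(KKK)))(I(KI)(SS(KK)S(KKK)))
  step 9: S(SK(KK))(I(KI)(SS(KK)S(KKK)))
  step 10: S(SK(KK))(KI(SS(KK)S(KKK)))
  step 11: S(SK(KK))I

Answer: normal form = S(SK(KK))I  (in 11 steps)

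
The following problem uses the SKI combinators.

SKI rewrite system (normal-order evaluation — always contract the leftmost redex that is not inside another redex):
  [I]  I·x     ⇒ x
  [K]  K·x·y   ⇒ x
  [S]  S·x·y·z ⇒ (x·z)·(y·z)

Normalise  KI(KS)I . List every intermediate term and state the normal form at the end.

  start: KI(KS)I
  step 1: II
  step 2: I

Answer: normal form = I  (in 2 steps)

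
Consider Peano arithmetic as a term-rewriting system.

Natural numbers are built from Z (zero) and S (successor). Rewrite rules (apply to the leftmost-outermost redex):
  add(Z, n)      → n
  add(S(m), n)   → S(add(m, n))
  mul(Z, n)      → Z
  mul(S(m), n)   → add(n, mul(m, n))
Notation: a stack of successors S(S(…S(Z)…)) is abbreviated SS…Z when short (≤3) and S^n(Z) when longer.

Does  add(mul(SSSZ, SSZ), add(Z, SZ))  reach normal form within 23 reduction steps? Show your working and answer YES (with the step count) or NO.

  start: add(mul(SSSZ, SSZ), add(Z, SZ))
  →1  add(add(SSZ, mul(SSZ, SSZ)), add(Z, SZ))
  →2  add(S(add(SZ, mul(SSZ, SSZ))), add(Z, SZ))
  →3  S(add(add(SZ, mul(SSZ, SSZ)), add(Z, SZ)))
  →4  S(add(S(add(Z, mul(SSZ, SSZ))), add(Z, SZ)))
  →5  S(S(add(add(Z, mul(SSZ, SSZ)), add(Z, SZ))))
  →6  S(S(add(mul(SSZ, SSZ), add(Z, SZ))))
  →7  S(S(add(add(SSZ, mul(SZ, SSZ)), add(Z, SZ))))
  →8  S(S(add(S(add(SZ, mul(SZ, SSZ))), add(Z, SZ))))
  →9  S(S(S(add(add(SZ, mul(SZ, SSZ)), add(Z, SZ)))))
  →10  S(S(S(add(S(add(Z, mul(SZ, SSZ))), add(Z, SZ)))))
  →11  S(S(S(S(add(add(Z, mul(SZ, SSZ)), add(Z, SZ))))))
  →12  S(S(S(S(add(mul(SZ, SSZ), add(Z, SZ))))))
  →13  S(S(S(S(add(add(SSZ, mul(Z, SSZ)), add(Z, SZ))))))
  →14  S(S(S(S(add(S(add(SZ, mul(Z, SSZ))), add(Z, SZ))))))
  →15  S(S(S(S(S(add(add(SZ, mul(Z, SSZ)), add(Z, SZ)))))))
  →16  S(S(S(S(S(add(S(add(Z, mul(Z, SSZ))), add(Z, SZ)))))))
  →17  S(S(S(S(S(S(add(add(Z, mul(Z, SSZ)), add(Z, SZ))))))))
  →18  S(S(S(S(S(S(add(mul(Z, SSZ), add(Z, SZ))))))))
  →19  S(S(S(S(S(S(add(Z, add(Z, SZ))))))))
  →20  S(S(S(S(S(S(add(Z, SZ)))))))
  →21  S^7(Z)

Answer: YES — reaches normal form S^7(Z) in 21 ≤ 23 steps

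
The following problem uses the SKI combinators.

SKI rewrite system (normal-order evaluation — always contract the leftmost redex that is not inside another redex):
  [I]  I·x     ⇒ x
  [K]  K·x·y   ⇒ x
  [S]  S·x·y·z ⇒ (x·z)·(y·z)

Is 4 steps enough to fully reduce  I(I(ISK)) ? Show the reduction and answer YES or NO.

Answer: YES — reaches normal form SK in 3 ≤ 4 steps

Working:
  start: I(I(ISK))
  [1] I(ISK)
  [2] ISK
  [3] SK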